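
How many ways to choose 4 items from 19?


C(19,4) = 19!/(4! × 15!)
= 121645100408832000/(24 × 1307674368000)
= 3876

C(19,4) = 3876


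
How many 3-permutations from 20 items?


P(20,3) = 20!/17!
= 2432902008176640000/355687428096000
= 6840

P(20,3) = 6840


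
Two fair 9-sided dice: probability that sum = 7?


Total outcomes = 9×9 = 81
Favorable (sum = 7): 6
P = 6/81 = 0.0741

P = 0.0741


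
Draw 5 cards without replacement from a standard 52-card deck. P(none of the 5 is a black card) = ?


P(no black cards) = (26/52) × (25/51) × (24/50) × (23/49) × (22/48)
= 0.0253

P = 0.0253


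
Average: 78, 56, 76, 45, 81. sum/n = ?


Sum = 78 + 56 + 76 + 45 + 81 = 336
n = 5
Mean = 336/5 = 67.2000

Mean = 67.2000


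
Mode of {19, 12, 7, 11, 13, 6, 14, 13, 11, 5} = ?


Frequencies: 5:1, 6:1, 7:1, 11:2, 12:1, 13:2, 14:1, 19:1
Max frequency = 2
Mode = 11, 13

Mode = 11, 13


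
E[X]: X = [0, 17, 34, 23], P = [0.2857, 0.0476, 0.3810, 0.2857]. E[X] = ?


E[X] = 0*0.2857 + 17*0.0476 + 34*0.3810 + 23*0.2857
= 0 + 0.8092 + 12.9540 + 6.5711
= 20.3343

E[X] = 20.3343


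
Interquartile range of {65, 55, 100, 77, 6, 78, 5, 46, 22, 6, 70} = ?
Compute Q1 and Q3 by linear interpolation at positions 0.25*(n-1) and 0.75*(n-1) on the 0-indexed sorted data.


Sorted: 5, 6, 6, 22, 46, 55, 65, 70, 77, 78, 100
Q1 (25th %ile) = 14.0000
Q3 (75th %ile) = 73.5000
IQR = 73.5000 - 14.0000 = 59.5000

IQR = 59.5000


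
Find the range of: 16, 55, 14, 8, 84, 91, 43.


Max = 91, Min = 8
Range = 91 - 8 = 83

Range = 83


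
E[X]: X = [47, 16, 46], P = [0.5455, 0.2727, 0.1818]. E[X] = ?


E[X] = 47*0.5455 + 16*0.2727 + 46*0.1818
= 25.6385 + 4.3632 + 8.3628
= 38.3645

E[X] = 38.3645


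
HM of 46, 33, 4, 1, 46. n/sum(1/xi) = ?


Sum of reciprocals = 1/46 + 1/33 + 1/4 + 1/1 + 1/46 = 1.323781
HM = 5/1.323781 = 3.7771

HM = 3.7771


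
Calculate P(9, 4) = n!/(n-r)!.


P(9,4) = 9!/5!
= 362880/120
= 3024

P(9,4) = 3024


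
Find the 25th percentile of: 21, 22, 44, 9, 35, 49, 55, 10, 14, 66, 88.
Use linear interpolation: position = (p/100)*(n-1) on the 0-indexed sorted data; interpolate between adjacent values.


Sorted: 9, 10, 14, 21, 22, 35, 44, 49, 55, 66, 88
n = 11
Index = 25/100 * 10 = 2.5000
Lower = data[2] = 14, Upper = data[3] = 21
P25 = 14 + 0.5000*(7) = 17.5000

P25 = 17.5000


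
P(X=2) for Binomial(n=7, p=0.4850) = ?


C(7,2) = 21
p^2 = 0.235225
(1-p)^5 = 0.036227
P = 21 * 0.235225 * 0.036227 = 0.1790

P(X=2) = 0.1790


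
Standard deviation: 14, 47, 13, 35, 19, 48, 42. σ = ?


Mean = 31.1429
Variance = 205.5510
SD = sqrt(205.5510) = 14.3371

SD = 14.3371


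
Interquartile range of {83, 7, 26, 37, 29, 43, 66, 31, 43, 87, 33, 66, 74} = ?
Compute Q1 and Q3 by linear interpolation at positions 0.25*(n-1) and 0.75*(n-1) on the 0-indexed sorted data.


Sorted: 7, 26, 29, 31, 33, 37, 43, 43, 66, 66, 74, 83, 87
Q1 (25th %ile) = 31.0000
Q3 (75th %ile) = 66.0000
IQR = 66.0000 - 31.0000 = 35.0000

IQR = 35.0000


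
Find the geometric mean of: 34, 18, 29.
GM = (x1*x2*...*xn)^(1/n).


Product = 34 × 18 × 29 = 17748
GM = 17748^(1/3) = 26.0845

GM = 26.0845


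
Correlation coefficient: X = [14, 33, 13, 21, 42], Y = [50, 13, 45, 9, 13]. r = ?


Mean X = 24.6000, Mean Y = 26.0000
SD X = 11.253444, SD Y = 17.686153
Cov = -149.800000
r = -149.800000/(11.253444*17.686153) = -0.7526

r = -0.7526


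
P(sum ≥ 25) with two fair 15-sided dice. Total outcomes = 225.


Total outcomes = 15×15 = 225
Favorable (sum ≥ 25): 21
P = 21/225 = 0.0933

P = 0.0933


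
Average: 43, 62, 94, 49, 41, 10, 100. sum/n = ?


Sum = 43 + 62 + 94 + 49 + 41 + 10 + 100 = 399
n = 7
Mean = 399/7 = 57.0000

Mean = 57.0000


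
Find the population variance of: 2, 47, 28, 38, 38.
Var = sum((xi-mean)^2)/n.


Mean = 30.6000
Squared deviations: 817.9600, 268.9600, 6.7600, 54.7600, 54.7600
Sum = 1203.2000
Variance = 1203.2000/5 = 240.6400

Variance = 240.6400


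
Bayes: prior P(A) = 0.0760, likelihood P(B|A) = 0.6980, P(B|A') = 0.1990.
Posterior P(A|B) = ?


P(B) = P(B|A)*P(A) + P(B|A')*P(A')
= 0.6980*0.0760 + 0.1990*0.9240
= 0.053048 + 0.183876 = 0.236924
P(A|B) = 0.053048/0.236924 = 0.2239

P(A|B) = 0.2239


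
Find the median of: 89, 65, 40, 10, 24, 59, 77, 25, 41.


Sorted: 10, 24, 25, 40, 41, 59, 65, 77, 89
n = 9 (odd)
Middle value = 41

Median = 41


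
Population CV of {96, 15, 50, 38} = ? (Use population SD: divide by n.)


Mean = 49.7500
SD = 29.5159
CV = (29.5159/49.7500)*100 = 59.3284%

CV = 59.3284%


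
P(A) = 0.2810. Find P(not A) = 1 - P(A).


P(not A) = 1 - 0.2810 = 0.7190

P(not A) = 0.7190


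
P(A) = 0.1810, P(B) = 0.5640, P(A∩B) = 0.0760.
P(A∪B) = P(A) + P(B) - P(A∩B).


P(A∪B) = 0.1810 + 0.5640 - 0.0760
= 0.7450 - 0.0760
= 0.6690

P(A∪B) = 0.6690


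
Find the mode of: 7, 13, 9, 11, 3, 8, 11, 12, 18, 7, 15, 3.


Frequencies: 3:2, 7:2, 8:1, 9:1, 11:2, 12:1, 13:1, 15:1, 18:1
Max frequency = 2
Mode = 3, 7, 11

Mode = 3, 7, 11


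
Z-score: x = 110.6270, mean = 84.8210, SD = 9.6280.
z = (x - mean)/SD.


z = (110.6270 - 84.8210)/9.6280
= 25.8060/9.6280
= 2.6803

z = 2.6803


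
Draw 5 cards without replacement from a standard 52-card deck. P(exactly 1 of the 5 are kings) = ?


Hypergeometric: P(X=1) = C(4,1)·C(48,4) / C(52,5)
= 4 × 194580 / 2598960
= 778320/2598960 = 0.2995

P = 0.2995


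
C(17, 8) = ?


C(17,8) = 17!/(8! × 9!)
= 355687428096000/(40320 × 362880)
= 24310

C(17,8) = 24310


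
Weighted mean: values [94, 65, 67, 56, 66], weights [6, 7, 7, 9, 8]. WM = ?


Numerator = 94*6 + 65*7 + 67*7 + 56*9 + 66*8 = 2520
Denominator = 6 + 7 + 7 + 9 + 8 = 37
WM = 2520/37 = 68.1081

WM = 68.1081


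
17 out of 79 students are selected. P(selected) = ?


P = 17/79 = 0.2152

P = 0.2152


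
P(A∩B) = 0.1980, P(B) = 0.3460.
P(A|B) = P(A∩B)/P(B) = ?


P(A|B) = 0.1980/0.3460 = 0.5723

P(A|B) = 0.5723


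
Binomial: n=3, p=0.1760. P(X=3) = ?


C(3,3) = 1
p^3 = 0.005452
(1-p)^0 = 1.000000
P = 1 * 0.005452 * 1.000000 = 0.0055

P(X=3) = 0.0055


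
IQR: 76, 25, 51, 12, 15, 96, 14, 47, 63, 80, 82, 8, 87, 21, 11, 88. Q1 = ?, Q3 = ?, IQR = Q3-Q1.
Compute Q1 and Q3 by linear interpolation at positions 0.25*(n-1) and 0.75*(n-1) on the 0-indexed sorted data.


Sorted: 8, 11, 12, 14, 15, 21, 25, 47, 51, 63, 76, 80, 82, 87, 88, 96
Q1 (25th %ile) = 14.7500
Q3 (75th %ile) = 80.5000
IQR = 80.5000 - 14.7500 = 65.7500

IQR = 65.7500


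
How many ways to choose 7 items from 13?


C(13,7) = 13!/(7! × 6!)
= 6227020800/(5040 × 720)
= 1716

C(13,7) = 1716


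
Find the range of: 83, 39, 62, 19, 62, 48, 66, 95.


Max = 95, Min = 19
Range = 95 - 19 = 76

Range = 76


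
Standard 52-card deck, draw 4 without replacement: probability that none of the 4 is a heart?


P(no hearts) = (39/52) × (38/51) × (37/50) × (36/49)
= 0.3038

P = 0.3038


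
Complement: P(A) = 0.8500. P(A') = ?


P(not A) = 1 - 0.8500 = 0.1500

P(not A) = 0.1500


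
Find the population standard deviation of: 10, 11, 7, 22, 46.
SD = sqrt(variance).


Mean = 19.2000
Variance = 205.3600
SD = sqrt(205.3600) = 14.3304

SD = 14.3304


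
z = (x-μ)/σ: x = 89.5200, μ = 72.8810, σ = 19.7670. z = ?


z = (89.5200 - 72.8810)/19.7670
= 16.6390/19.7670
= 0.8418

z = 0.8418


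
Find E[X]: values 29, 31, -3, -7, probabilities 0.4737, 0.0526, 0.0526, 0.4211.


E[X] = 29*0.4737 + 31*0.0526 - 3*0.0526 - 7*0.4211
= 13.7373 + 1.6306 - 0.1578 - 2.9477
= 12.2624

E[X] = 12.2624


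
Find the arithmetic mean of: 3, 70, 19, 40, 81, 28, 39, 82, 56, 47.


Sum = 3 + 70 + 19 + 40 + 81 + 28 + 39 + 82 + 56 + 47 = 465
n = 10
Mean = 465/10 = 46.5000

Mean = 46.5000


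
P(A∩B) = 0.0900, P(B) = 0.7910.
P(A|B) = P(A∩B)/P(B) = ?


P(A|B) = 0.0900/0.7910 = 0.1138

P(A|B) = 0.1138


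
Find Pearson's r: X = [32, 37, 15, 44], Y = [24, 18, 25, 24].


Mean X = 32.0000, Mean Y = 22.7500
SD X = 10.700467, SD Y = 2.772634
Cov = -11.750000
r = -11.750000/(10.700467*2.772634) = -0.3960

r = -0.3960


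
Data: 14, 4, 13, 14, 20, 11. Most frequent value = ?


Frequencies: 4:1, 11:1, 13:1, 14:2, 20:1
Max frequency = 2
Mode = 14

Mode = 14


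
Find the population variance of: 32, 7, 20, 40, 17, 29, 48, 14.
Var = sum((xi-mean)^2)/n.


Mean = 25.8750
Squared deviations: 37.5156, 356.2656, 34.5156, 199.5156, 78.7656, 9.7656, 489.5156, 141.0156
Sum = 1346.8750
Variance = 1346.8750/8 = 168.3594

Variance = 168.3594


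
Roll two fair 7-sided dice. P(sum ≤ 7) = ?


Total outcomes = 7×7 = 49
Favorable (sum ≤ 7): 21
P = 21/49 = 0.4286

P = 0.4286


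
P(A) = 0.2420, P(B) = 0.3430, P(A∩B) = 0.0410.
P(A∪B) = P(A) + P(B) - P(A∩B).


P(A∪B) = 0.2420 + 0.3430 - 0.0410
= 0.5850 - 0.0410
= 0.5440

P(A∪B) = 0.5440


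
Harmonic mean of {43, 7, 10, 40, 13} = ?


Sum of reciprocals = 1/43 + 1/7 + 1/10 + 1/40 + 1/13 = 0.368036
HM = 5/0.368036 = 13.5856

HM = 13.5856


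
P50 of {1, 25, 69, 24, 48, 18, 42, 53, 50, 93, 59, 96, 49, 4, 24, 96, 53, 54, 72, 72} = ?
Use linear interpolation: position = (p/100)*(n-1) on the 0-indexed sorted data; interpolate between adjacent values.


Sorted: 1, 4, 18, 24, 24, 25, 42, 48, 49, 50, 53, 53, 54, 59, 69, 72, 72, 93, 96, 96
n = 20
Index = 50/100 * 19 = 9.5000
Lower = data[9] = 50, Upper = data[10] = 53
P50 = 50 + 0.5000*(3) = 51.5000

P50 = 51.5000


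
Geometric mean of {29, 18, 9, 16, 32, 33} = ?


Product = 29 × 18 × 9 × 16 × 32 × 33 = 79377408
GM = 79377408^(1/6) = 20.7308

GM = 20.7308


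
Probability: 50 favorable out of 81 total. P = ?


P = 50/81 = 0.6173

P = 0.6173


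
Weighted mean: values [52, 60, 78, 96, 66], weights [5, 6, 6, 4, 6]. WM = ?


Numerator = 52*5 + 60*6 + 78*6 + 96*4 + 66*6 = 1868
Denominator = 5 + 6 + 6 + 4 + 6 = 27
WM = 1868/27 = 69.1852

WM = 69.1852


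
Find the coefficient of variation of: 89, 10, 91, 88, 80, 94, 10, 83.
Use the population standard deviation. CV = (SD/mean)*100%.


Mean = 68.1250
SD = 33.8062
CV = (33.8062/68.1250)*100 = 49.6238%

CV = 49.6238%


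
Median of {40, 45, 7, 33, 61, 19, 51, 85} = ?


Sorted: 7, 19, 33, 40, 45, 51, 61, 85
n = 8 (even)
Middle values: 40 and 45
Median = (40+45)/2 = 42.5000

Median = 42.5000


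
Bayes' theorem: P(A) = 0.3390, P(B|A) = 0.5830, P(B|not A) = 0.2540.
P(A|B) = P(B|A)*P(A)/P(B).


P(B) = P(B|A)*P(A) + P(B|A')*P(A')
= 0.5830*0.3390 + 0.2540*0.6610
= 0.197637 + 0.167894 = 0.365531
P(A|B) = 0.197637/0.365531 = 0.5407

P(A|B) = 0.5407


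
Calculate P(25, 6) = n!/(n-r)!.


P(25,6) = 25!/19!
= 15511210043330985984000000/121645100408832000
= 127512000

P(25,6) = 127512000


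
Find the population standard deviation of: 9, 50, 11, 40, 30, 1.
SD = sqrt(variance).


Mean = 23.5000
Variance = 314.9167
SD = sqrt(314.9167) = 17.7459

SD = 17.7459


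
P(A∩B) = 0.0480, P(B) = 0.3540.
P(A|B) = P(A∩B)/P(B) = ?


P(A|B) = 0.0480/0.3540 = 0.1356

P(A|B) = 0.1356


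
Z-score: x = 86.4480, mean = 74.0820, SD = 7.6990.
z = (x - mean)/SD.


z = (86.4480 - 74.0820)/7.6990
= 12.3660/7.6990
= 1.6062

z = 1.6062


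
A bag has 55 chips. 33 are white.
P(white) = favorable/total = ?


P = 33/55 = 0.6000

P = 0.6000


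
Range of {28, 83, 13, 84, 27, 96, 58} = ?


Max = 96, Min = 13
Range = 96 - 13 = 83

Range = 83


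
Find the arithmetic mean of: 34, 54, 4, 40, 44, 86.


Sum = 34 + 54 + 4 + 40 + 44 + 86 = 262
n = 6
Mean = 262/6 = 43.6667

Mean = 43.6667


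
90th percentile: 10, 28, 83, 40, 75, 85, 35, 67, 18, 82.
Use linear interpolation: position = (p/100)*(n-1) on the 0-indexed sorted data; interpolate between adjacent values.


Sorted: 10, 18, 28, 35, 40, 67, 75, 82, 83, 85
n = 10
Index = 90/100 * 9 = 8.1000
Lower = data[8] = 83, Upper = data[9] = 85
P90 = 83 + 0.1000*(2) = 83.2000

P90 = 83.2000


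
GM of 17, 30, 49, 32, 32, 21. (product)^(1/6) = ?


Product = 17 × 30 × 49 × 32 × 32 × 21 = 537384960
GM = 537384960^(1/6) = 28.5133

GM = 28.5133


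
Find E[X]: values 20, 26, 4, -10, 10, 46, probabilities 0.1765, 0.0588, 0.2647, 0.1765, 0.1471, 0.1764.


E[X] = 20*0.1765 + 26*0.0588 + 4*0.2647 - 10*0.1765 + 10*0.1471 + 46*0.1764
= 3.5300 + 1.5288 + 1.0588 - 1.7650 + 1.4710 + 8.1144
= 13.9380

E[X] = 13.9380


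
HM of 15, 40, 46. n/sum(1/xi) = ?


Sum of reciprocals = 1/15 + 1/40 + 1/46 = 0.113406
HM = 3/0.113406 = 26.4537

HM = 26.4537


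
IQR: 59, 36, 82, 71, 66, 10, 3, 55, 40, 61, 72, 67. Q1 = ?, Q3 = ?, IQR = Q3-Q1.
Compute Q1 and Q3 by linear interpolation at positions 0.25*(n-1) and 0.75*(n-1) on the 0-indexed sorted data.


Sorted: 3, 10, 36, 40, 55, 59, 61, 66, 67, 71, 72, 82
Q1 (25th %ile) = 39.0000
Q3 (75th %ile) = 68.0000
IQR = 68.0000 - 39.0000 = 29.0000

IQR = 29.0000


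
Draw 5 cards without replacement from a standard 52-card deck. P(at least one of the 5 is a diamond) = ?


P(at least one) = 1 - P(none)
P(none) = (39/52) × (38/51) × (37/50) × (36/49) × (35/48) = 0.221534
P(at least one) = 1 - 0.221534 = 0.7785

P = 0.7785


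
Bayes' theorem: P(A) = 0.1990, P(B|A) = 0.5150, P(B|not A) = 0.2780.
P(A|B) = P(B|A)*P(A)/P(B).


P(B) = P(B|A)*P(A) + P(B|A')*P(A')
= 0.5150*0.1990 + 0.2780*0.8010
= 0.102485 + 0.222678 = 0.325163
P(A|B) = 0.102485/0.325163 = 0.3152

P(A|B) = 0.3152


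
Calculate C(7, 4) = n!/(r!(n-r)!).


C(7,4) = 7!/(4! × 3!)
= 5040/(24 × 6)
= 35

C(7,4) = 35


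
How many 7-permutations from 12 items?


P(12,7) = 12!/5!
= 479001600/120
= 3991680

P(12,7) = 3991680


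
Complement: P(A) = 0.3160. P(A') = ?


P(not A) = 1 - 0.3160 = 0.6840

P(not A) = 0.6840


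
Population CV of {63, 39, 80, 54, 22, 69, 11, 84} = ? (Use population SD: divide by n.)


Mean = 52.7500
SD = 24.9186
CV = (24.9186/52.7500)*100 = 47.2391%

CV = 47.2391%


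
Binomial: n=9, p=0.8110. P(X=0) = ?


C(9,0) = 1
p^0 = 1.000000
(1-p)^9 = 3.077204e-07
P = 1 * 1.000000 * 3.077204e-07 = 3.0772e-07

P(X=0) = 3.0772e-07


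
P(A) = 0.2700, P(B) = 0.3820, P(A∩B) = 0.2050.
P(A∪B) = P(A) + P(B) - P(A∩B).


P(A∪B) = 0.2700 + 0.3820 - 0.2050
= 0.6520 - 0.2050
= 0.4470

P(A∪B) = 0.4470


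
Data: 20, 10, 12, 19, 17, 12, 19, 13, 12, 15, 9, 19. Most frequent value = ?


Frequencies: 9:1, 10:1, 12:3, 13:1, 15:1, 17:1, 19:3, 20:1
Max frequency = 3
Mode = 12, 19

Mode = 12, 19


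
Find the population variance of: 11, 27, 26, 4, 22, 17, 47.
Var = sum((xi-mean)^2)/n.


Mean = 22.0000
Squared deviations: 121.0000, 25.0000, 16.0000, 324.0000, 0, 25.0000, 625.0000
Sum = 1136.0000
Variance = 1136.0000/7 = 162.2857

Variance = 162.2857


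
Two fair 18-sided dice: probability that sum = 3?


Total outcomes = 18×18 = 324
Favorable (sum = 3): 2
P = 2/324 = 0.0062

P = 0.0062


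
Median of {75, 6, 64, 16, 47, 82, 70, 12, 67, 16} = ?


Sorted: 6, 12, 16, 16, 47, 64, 67, 70, 75, 82
n = 10 (even)
Middle values: 47 and 64
Median = (47+64)/2 = 55.5000

Median = 55.5000


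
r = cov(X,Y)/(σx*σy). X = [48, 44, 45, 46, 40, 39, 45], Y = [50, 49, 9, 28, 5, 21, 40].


Mean X = 43.8571, Mean Y = 28.8571
SD X = 2.996597, SD Y = 16.915154
Cov = 29.836735
r = 29.836735/(2.996597*16.915154) = 0.5886

r = 0.5886


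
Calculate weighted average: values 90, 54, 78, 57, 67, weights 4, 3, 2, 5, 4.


Numerator = 90*4 + 54*3 + 78*2 + 57*5 + 67*4 = 1231
Denominator = 4 + 3 + 2 + 5 + 4 = 18
WM = 1231/18 = 68.3889

WM = 68.3889


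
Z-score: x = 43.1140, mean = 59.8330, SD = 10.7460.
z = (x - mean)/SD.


z = (43.1140 - 59.8330)/10.7460
= -16.7190/10.7460
= -1.5558

z = -1.5558


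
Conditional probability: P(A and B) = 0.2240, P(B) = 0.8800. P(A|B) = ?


P(A|B) = 0.2240/0.8800 = 0.2545

P(A|B) = 0.2545


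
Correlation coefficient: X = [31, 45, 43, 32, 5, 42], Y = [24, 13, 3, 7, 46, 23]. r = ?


Mean X = 33.0000, Mean Y = 19.3333
SD X = 13.625956, SD Y = 14.173528
Cov = -158.333333
r = -158.333333/(13.625956*14.173528) = -0.8198

r = -0.8198


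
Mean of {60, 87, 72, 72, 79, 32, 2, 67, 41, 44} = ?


Sum = 60 + 87 + 72 + 72 + 79 + 32 + 2 + 67 + 41 + 44 = 556
n = 10
Mean = 556/10 = 55.6000

Mean = 55.6000


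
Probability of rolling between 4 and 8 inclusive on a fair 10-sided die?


Favorable outcomes (4 ≤ roll ≤ 8): 5
Total outcomes = 10
P = 5/10 = 0.5000

P = 0.5000


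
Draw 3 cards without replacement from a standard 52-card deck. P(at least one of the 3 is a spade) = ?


P(at least one) = 1 - P(none)
P(none) = (39/52) × (38/51) × (37/50) = 0.413529
P(at least one) = 1 - 0.413529 = 0.5865

P = 0.5865


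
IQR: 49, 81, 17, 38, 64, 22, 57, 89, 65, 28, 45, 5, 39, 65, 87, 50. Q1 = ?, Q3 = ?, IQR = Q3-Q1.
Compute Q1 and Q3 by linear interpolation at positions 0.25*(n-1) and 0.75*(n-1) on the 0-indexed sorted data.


Sorted: 5, 17, 22, 28, 38, 39, 45, 49, 50, 57, 64, 65, 65, 81, 87, 89
Q1 (25th %ile) = 35.5000
Q3 (75th %ile) = 65.0000
IQR = 65.0000 - 35.5000 = 29.5000

IQR = 29.5000


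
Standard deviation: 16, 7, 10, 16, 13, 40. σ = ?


Mean = 17.0000
Variance = 116.0000
SD = sqrt(116.0000) = 10.7703

SD = 10.7703


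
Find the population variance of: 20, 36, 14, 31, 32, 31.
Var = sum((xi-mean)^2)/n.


Mean = 27.3333
Squared deviations: 53.7778, 75.1111, 177.7778, 13.4444, 21.7778, 13.4444
Sum = 355.3333
Variance = 355.3333/6 = 59.2222

Variance = 59.2222


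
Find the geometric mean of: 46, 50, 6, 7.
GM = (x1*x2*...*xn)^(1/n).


Product = 46 × 50 × 6 × 7 = 96600
GM = 96600^(1/4) = 17.6297

GM = 17.6297


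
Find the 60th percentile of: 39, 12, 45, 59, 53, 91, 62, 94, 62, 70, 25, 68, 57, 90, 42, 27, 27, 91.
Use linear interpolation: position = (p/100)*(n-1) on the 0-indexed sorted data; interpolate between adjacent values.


Sorted: 12, 25, 27, 27, 39, 42, 45, 53, 57, 59, 62, 62, 68, 70, 90, 91, 91, 94
n = 18
Index = 60/100 * 17 = 10.2000
Lower = data[10] = 62, Upper = data[11] = 62
P60 = 62 + 0.2000*(0) = 62.0000

P60 = 62.0000


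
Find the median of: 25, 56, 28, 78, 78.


Sorted: 25, 28, 56, 78, 78
n = 5 (odd)
Middle value = 56

Median = 56


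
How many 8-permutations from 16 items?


P(16,8) = 16!/8!
= 20922789888000/40320
= 518918400

P(16,8) = 518918400


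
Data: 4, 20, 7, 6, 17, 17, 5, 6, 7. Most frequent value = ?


Frequencies: 4:1, 5:1, 6:2, 7:2, 17:2, 20:1
Max frequency = 2
Mode = 6, 7, 17

Mode = 6, 7, 17


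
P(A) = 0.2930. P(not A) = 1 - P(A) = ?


P(not A) = 1 - 0.2930 = 0.7070

P(not A) = 0.7070


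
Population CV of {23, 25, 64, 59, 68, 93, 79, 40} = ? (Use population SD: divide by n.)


Mean = 56.3750
SD = 23.5050
CV = (23.5050/56.3750)*100 = 41.6940%

CV = 41.6940%


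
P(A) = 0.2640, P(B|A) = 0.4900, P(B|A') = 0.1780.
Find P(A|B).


P(B) = P(B|A)*P(A) + P(B|A')*P(A')
= 0.4900*0.2640 + 0.1780*0.7360
= 0.129360 + 0.131008 = 0.260368
P(A|B) = 0.129360/0.260368 = 0.4968

P(A|B) = 0.4968


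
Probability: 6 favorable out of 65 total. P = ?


P = 6/65 = 0.0923

P = 0.0923


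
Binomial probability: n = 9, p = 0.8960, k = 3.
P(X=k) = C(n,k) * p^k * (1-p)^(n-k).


C(9,3) = 84
p^3 = 0.719323
(1-p)^6 = 1.265319e-06
P = 84 * 0.719323 * 1.265319e-06 = 7.6455e-05

P(X=3) = 7.6455e-05


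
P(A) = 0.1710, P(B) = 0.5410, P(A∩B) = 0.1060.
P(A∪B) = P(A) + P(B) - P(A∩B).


P(A∪B) = 0.1710 + 0.5410 - 0.1060
= 0.7120 - 0.1060
= 0.6060

P(A∪B) = 0.6060


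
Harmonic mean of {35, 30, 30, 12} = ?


Sum of reciprocals = 1/35 + 1/30 + 1/30 + 1/12 = 0.178571
HM = 4/0.178571 = 22.4000

HM = 22.4000


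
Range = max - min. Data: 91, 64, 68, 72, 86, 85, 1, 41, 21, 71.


Max = 91, Min = 1
Range = 91 - 1 = 90

Range = 90


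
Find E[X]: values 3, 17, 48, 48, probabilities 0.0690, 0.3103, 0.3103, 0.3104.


E[X] = 3*0.0690 + 17*0.3103 + 48*0.3103 + 48*0.3104
= 0.2070 + 5.2751 + 14.8944 + 14.8992
= 35.2757

E[X] = 35.2757


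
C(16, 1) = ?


C(16,1) = 16!/(1! × 15!)
= 20922789888000/(1 × 1307674368000)
= 16

C(16,1) = 16


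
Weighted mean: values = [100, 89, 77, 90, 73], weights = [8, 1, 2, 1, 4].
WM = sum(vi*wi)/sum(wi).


Numerator = 100*8 + 89*1 + 77*2 + 90*1 + 73*4 = 1425
Denominator = 8 + 1 + 2 + 1 + 4 = 16
WM = 1425/16 = 89.0625

WM = 89.0625


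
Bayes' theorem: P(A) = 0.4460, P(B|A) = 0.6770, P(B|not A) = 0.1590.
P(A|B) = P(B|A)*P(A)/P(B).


P(B) = P(B|A)*P(A) + P(B|A')*P(A')
= 0.6770*0.4460 + 0.1590*0.5540
= 0.301942 + 0.088086 = 0.390028
P(A|B) = 0.301942/0.390028 = 0.7742

P(A|B) = 0.7742


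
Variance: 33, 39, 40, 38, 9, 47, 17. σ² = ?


Mean = 31.8571
Squared deviations: 1.3061, 51.0204, 66.3061, 37.7347, 522.4490, 229.3061, 220.7347
Sum = 1128.8571
Variance = 1128.8571/7 = 161.2653

Variance = 161.2653


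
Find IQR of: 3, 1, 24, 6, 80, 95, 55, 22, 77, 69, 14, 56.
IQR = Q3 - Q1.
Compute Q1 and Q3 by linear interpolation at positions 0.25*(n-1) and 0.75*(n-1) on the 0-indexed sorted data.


Sorted: 1, 3, 6, 14, 22, 24, 55, 56, 69, 77, 80, 95
Q1 (25th %ile) = 12.0000
Q3 (75th %ile) = 71.0000
IQR = 71.0000 - 12.0000 = 59.0000

IQR = 59.0000


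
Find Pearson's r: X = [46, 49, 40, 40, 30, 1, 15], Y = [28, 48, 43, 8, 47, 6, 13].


Mean X = 31.5714, Mean Y = 27.5714
SD X = 16.325765, SD Y = 17.294567
Cov = 171.102041
r = 171.102041/(16.325765*17.294567) = 0.6060

r = 0.6060


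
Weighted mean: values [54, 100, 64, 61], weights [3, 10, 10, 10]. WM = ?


Numerator = 54*3 + 100*10 + 64*10 + 61*10 = 2412
Denominator = 3 + 10 + 10 + 10 = 33
WM = 2412/33 = 73.0909

WM = 73.0909


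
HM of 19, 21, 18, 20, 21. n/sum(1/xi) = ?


Sum of reciprocals = 1/19 + 1/21 + 1/18 + 1/20 + 1/21 = 0.253425
HM = 5/0.253425 = 19.7297

HM = 19.7297


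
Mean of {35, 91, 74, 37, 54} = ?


Sum = 35 + 91 + 74 + 37 + 54 = 291
n = 5
Mean = 291/5 = 58.2000

Mean = 58.2000


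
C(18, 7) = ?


C(18,7) = 18!/(7! × 11!)
= 6402373705728000/(5040 × 39916800)
= 31824

C(18,7) = 31824


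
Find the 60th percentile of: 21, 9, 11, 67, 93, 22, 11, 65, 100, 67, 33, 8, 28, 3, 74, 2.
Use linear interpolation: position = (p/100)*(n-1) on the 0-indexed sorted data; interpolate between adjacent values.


Sorted: 2, 3, 8, 9, 11, 11, 21, 22, 28, 33, 65, 67, 67, 74, 93, 100
n = 16
Index = 60/100 * 15 = 9.0000
Lower = data[9] = 33, Upper = data[10] = 65
P60 = 33 + 0*(32) = 33.0000

P60 = 33.0000


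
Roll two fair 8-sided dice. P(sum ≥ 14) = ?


Total outcomes = 8×8 = 64
Favorable (sum ≥ 14): 6
P = 6/64 = 0.0938

P = 0.0938


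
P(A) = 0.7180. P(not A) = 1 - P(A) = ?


P(not A) = 1 - 0.7180 = 0.2820

P(not A) = 0.2820


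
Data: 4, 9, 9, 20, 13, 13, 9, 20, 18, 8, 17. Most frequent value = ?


Frequencies: 4:1, 8:1, 9:3, 13:2, 17:1, 18:1, 20:2
Max frequency = 3
Mode = 9

Mode = 9


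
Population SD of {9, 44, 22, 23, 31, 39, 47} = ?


Mean = 30.7143
Variance = 159.6327
SD = sqrt(159.6327) = 12.6346

SD = 12.6346


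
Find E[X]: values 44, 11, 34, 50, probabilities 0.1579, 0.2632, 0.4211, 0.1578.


E[X] = 44*0.1579 + 11*0.2632 + 34*0.4211 + 50*0.1578
= 6.9476 + 2.8952 + 14.3174 + 7.8900
= 32.0502

E[X] = 32.0502


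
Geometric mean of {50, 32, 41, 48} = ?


Product = 50 × 32 × 41 × 48 = 3148800
GM = 3148800^(1/4) = 42.1246

GM = 42.1246


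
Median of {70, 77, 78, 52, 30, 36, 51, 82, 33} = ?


Sorted: 30, 33, 36, 51, 52, 70, 77, 78, 82
n = 9 (odd)
Middle value = 52

Median = 52


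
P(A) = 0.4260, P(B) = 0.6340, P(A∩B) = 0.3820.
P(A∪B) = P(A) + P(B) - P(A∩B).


P(A∪B) = 0.4260 + 0.6340 - 0.3820
= 1.0600 - 0.3820
= 0.6780

P(A∪B) = 0.6780


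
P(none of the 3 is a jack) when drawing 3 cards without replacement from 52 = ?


P(no jacks) = (48/52) × (47/51) × (46/50)
= 0.7826

P = 0.7826


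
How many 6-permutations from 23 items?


P(23,6) = 23!/17!
= 25852016738884976640000/355687428096000
= 72681840

P(23,6) = 72681840


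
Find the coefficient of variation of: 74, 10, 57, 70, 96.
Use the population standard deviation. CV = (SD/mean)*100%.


Mean = 61.4000
SD = 28.6049
CV = (28.6049/61.4000)*100 = 46.5878%

CV = 46.5878%


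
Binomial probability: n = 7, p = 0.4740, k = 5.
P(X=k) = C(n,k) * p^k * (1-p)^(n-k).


C(7,5) = 21
p^5 = 0.023927
(1-p)^2 = 0.276676
P = 21 * 0.023927 * 0.276676 = 0.1390

P(X=5) = 0.1390


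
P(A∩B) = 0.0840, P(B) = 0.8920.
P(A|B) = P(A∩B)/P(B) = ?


P(A|B) = 0.0840/0.8920 = 0.0942

P(A|B) = 0.0942


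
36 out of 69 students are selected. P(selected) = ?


P = 36/69 = 0.5217

P = 0.5217


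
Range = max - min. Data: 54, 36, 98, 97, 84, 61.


Max = 98, Min = 36
Range = 98 - 36 = 62

Range = 62


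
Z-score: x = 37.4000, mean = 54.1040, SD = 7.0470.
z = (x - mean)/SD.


z = (37.4000 - 54.1040)/7.0470
= -16.7040/7.0470
= -2.3704

z = -2.3704


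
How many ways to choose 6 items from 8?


C(8,6) = 8!/(6! × 2!)
= 40320/(720 × 2)
= 28

C(8,6) = 28


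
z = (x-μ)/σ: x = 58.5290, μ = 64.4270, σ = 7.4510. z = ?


z = (58.5290 - 64.4270)/7.4510
= -5.8980/7.4510
= -0.7916

z = -0.7916


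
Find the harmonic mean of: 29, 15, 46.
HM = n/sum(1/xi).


Sum of reciprocals = 1/29 + 1/15 + 1/46 = 0.122889
HM = 3/0.122889 = 24.4124

HM = 24.4124


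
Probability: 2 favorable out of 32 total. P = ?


P = 2/32 = 0.0625

P = 0.0625


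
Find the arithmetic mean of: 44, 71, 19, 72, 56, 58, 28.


Sum = 44 + 71 + 19 + 72 + 56 + 58 + 28 = 348
n = 7
Mean = 348/7 = 49.7143

Mean = 49.7143


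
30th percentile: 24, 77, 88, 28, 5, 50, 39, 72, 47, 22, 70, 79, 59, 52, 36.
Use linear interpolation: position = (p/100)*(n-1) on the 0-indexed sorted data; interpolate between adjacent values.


Sorted: 5, 22, 24, 28, 36, 39, 47, 50, 52, 59, 70, 72, 77, 79, 88
n = 15
Index = 30/100 * 14 = 4.2000
Lower = data[4] = 36, Upper = data[5] = 39
P30 = 36 + 0.2000*(3) = 36.6000

P30 = 36.6000


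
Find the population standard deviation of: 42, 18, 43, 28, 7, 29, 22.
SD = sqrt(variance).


Mean = 27.0000
Variance = 141.7143
SD = sqrt(141.7143) = 11.9044

SD = 11.9044


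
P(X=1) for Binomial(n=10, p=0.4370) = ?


C(10,1) = 10
p^1 = 0.437000
(1-p)^9 = 0.005683
P = 10 * 0.437000 * 0.005683 = 0.0248

P(X=1) = 0.0248


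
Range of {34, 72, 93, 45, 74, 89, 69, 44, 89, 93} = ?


Max = 93, Min = 34
Range = 93 - 34 = 59

Range = 59


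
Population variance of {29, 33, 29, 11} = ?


Mean = 25.5000
Squared deviations: 12.2500, 56.2500, 12.2500, 210.2500
Sum = 291.0000
Variance = 291.0000/4 = 72.7500

Variance = 72.7500


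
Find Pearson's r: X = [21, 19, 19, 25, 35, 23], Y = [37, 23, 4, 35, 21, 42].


Mean X = 23.6667, Mean Y = 27.0000
SD X = 5.497474, SD Y = 12.714821
Cov = 5.333333
r = 5.333333/(5.497474*12.714821) = 0.0763

r = 0.0763


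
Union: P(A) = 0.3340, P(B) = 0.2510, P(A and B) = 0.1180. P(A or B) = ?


P(A∪B) = 0.3340 + 0.2510 - 0.1180
= 0.5850 - 0.1180
= 0.4670

P(A∪B) = 0.4670


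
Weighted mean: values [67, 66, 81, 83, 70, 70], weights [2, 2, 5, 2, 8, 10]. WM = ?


Numerator = 67*2 + 66*2 + 81*5 + 83*2 + 70*8 + 70*10 = 2097
Denominator = 2 + 2 + 5 + 2 + 8 + 10 = 29
WM = 2097/29 = 72.3103

WM = 72.3103


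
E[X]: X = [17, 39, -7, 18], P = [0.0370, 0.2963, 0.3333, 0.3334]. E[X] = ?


E[X] = 17*0.0370 + 39*0.2963 - 7*0.3333 + 18*0.3334
= 0.6290 + 11.5557 - 2.3331 + 6.0012
= 15.8528

E[X] = 15.8528


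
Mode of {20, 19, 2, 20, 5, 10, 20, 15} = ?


Frequencies: 2:1, 5:1, 10:1, 15:1, 19:1, 20:3
Max frequency = 3
Mode = 20

Mode = 20


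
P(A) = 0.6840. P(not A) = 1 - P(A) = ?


P(not A) = 1 - 0.6840 = 0.3160

P(not A) = 0.3160


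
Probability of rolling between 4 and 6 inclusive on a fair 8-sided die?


Favorable outcomes (4 ≤ roll ≤ 6): 3
Total outcomes = 8
P = 3/8 = 0.3750

P = 0.3750


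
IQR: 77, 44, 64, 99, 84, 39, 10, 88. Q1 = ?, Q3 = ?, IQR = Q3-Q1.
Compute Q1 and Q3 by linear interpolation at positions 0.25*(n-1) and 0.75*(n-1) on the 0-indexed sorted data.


Sorted: 10, 39, 44, 64, 77, 84, 88, 99
Q1 (25th %ile) = 42.7500
Q3 (75th %ile) = 85.0000
IQR = 85.0000 - 42.7500 = 42.2500

IQR = 42.2500


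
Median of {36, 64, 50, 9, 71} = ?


Sorted: 9, 36, 50, 64, 71
n = 5 (odd)
Middle value = 50

Median = 50


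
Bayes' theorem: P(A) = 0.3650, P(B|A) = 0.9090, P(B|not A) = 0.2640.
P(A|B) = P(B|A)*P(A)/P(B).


P(B) = P(B|A)*P(A) + P(B|A')*P(A')
= 0.9090*0.3650 + 0.2640*0.6350
= 0.331785 + 0.167640 = 0.499425
P(A|B) = 0.331785/0.499425 = 0.6643

P(A|B) = 0.6643


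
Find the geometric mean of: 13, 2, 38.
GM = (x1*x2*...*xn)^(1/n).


Product = 13 × 2 × 38 = 988
GM = 988^(1/3) = 9.9598

GM = 9.9598


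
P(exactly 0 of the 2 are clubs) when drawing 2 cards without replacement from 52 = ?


Hypergeometric: P(X=0) = C(13,0)·C(39,2) / C(52,2)
= 1 × 741 / 1326
= 741/1326 = 0.5588

P = 0.5588


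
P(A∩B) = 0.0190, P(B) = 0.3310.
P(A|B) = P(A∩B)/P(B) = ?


P(A|B) = 0.0190/0.3310 = 0.0574

P(A|B) = 0.0574


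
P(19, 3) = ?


P(19,3) = 19!/16!
= 121645100408832000/20922789888000
= 5814

P(19,3) = 5814


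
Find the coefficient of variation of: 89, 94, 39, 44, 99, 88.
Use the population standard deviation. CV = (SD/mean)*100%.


Mean = 75.5000
SD = 24.3499
CV = (24.3499/75.5000)*100 = 32.2515%

CV = 32.2515%


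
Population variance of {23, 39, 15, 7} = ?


Mean = 21.0000
Squared deviations: 4.0000, 324.0000, 36.0000, 196.0000
Sum = 560.0000
Variance = 560.0000/4 = 140.0000

Variance = 140.0000


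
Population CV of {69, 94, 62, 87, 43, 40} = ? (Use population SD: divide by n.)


Mean = 65.8333
SD = 20.2272
CV = (20.2272/65.8333)*100 = 30.7248%

CV = 30.7248%


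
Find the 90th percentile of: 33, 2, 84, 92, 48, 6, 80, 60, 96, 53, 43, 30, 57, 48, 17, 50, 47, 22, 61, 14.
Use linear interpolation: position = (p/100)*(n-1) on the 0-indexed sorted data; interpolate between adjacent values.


Sorted: 2, 6, 14, 17, 22, 30, 33, 43, 47, 48, 48, 50, 53, 57, 60, 61, 80, 84, 92, 96
n = 20
Index = 90/100 * 19 = 17.1000
Lower = data[17] = 84, Upper = data[18] = 92
P90 = 84 + 0.1000*(8) = 84.8000

P90 = 84.8000


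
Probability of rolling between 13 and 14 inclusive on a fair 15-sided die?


Favorable outcomes (13 ≤ roll ≤ 14): 2
Total outcomes = 15
P = 2/15 = 0.1333

P = 0.1333


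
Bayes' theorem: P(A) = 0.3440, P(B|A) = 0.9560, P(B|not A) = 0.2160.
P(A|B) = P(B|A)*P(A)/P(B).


P(B) = P(B|A)*P(A) + P(B|A')*P(A')
= 0.9560*0.3440 + 0.2160*0.6560
= 0.328864 + 0.141696 = 0.470560
P(A|B) = 0.328864/0.470560 = 0.6989

P(A|B) = 0.6989


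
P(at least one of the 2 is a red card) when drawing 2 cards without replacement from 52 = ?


P(at least one) = 1 - P(none)
P(none) = (26/52) × (25/51) = 0.245098
P(at least one) = 1 - 0.245098 = 0.7549

P = 0.7549


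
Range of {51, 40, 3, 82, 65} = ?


Max = 82, Min = 3
Range = 82 - 3 = 79

Range = 79


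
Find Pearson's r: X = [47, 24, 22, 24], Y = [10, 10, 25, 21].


Mean X = 29.2500, Mean Y = 16.5000
SD X = 10.280443, SD Y = 6.652067
Cov = -41.625000
r = -41.625000/(10.280443*6.652067) = -0.6087

r = -0.6087


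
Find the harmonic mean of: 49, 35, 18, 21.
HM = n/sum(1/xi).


Sum of reciprocals = 1/49 + 1/35 + 1/18 + 1/21 = 0.152154
HM = 4/0.152154 = 26.2891

HM = 26.2891


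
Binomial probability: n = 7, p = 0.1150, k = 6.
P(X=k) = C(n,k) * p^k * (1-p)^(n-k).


C(7,6) = 7
p^6 = 2.313061e-06
(1-p)^1 = 0.885000
P = 7 * 2.313061e-06 * 0.885000 = 1.4329e-05

P(X=6) = 1.4329e-05


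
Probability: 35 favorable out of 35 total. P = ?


P = 35/35 = 1.0000

P = 1.0000


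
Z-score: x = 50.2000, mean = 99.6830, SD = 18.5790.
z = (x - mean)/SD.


z = (50.2000 - 99.6830)/18.5790
= -49.4830/18.5790
= -2.6634

z = -2.6634


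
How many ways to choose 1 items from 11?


C(11,1) = 11!/(1! × 10!)
= 39916800/(1 × 3628800)
= 11

C(11,1) = 11


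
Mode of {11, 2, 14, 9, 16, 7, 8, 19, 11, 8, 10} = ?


Frequencies: 2:1, 7:1, 8:2, 9:1, 10:1, 11:2, 14:1, 16:1, 19:1
Max frequency = 2
Mode = 8, 11

Mode = 8, 11


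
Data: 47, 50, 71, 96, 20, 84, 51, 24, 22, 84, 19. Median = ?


Sorted: 19, 20, 22, 24, 47, 50, 51, 71, 84, 84, 96
n = 11 (odd)
Middle value = 50

Median = 50


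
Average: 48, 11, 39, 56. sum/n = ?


Sum = 48 + 11 + 39 + 56 = 154
n = 4
Mean = 154/4 = 38.5000

Mean = 38.5000


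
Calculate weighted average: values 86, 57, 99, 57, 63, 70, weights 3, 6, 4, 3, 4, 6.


Numerator = 86*3 + 57*6 + 99*4 + 57*3 + 63*4 + 70*6 = 1839
Denominator = 3 + 6 + 4 + 3 + 4 + 6 = 26
WM = 1839/26 = 70.7308

WM = 70.7308


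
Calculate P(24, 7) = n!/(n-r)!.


P(24,7) = 24!/17!
= 620448401733239439360000/355687428096000
= 1744364160

P(24,7) = 1744364160


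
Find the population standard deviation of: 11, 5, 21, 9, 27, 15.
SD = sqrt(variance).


Mean = 14.6667
Variance = 55.2222
SD = sqrt(55.2222) = 7.4312

SD = 7.4312


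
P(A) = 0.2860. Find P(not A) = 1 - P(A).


P(not A) = 1 - 0.2860 = 0.7140

P(not A) = 0.7140


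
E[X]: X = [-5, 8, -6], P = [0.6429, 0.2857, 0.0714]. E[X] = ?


E[X] = -5*0.6429 + 8*0.2857 - 6*0.0714
= -3.2145 + 2.2856 - 0.4284
= -1.3573

E[X] = -1.3573


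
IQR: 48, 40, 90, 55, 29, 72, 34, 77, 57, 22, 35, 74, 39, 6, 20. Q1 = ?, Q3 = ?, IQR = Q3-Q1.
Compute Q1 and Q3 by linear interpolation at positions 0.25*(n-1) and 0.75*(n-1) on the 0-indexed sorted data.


Sorted: 6, 20, 22, 29, 34, 35, 39, 40, 48, 55, 57, 72, 74, 77, 90
Q1 (25th %ile) = 31.5000
Q3 (75th %ile) = 64.5000
IQR = 64.5000 - 31.5000 = 33.0000

IQR = 33.0000


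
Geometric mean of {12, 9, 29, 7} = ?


Product = 12 × 9 × 29 × 7 = 21924
GM = 21924^(1/4) = 12.1683

GM = 12.1683


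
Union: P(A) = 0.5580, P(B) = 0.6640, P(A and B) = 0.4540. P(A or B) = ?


P(A∪B) = 0.5580 + 0.6640 - 0.4540
= 1.2220 - 0.4540
= 0.7680

P(A∪B) = 0.7680


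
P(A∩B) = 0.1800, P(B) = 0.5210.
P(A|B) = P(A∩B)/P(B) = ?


P(A|B) = 0.1800/0.5210 = 0.3455

P(A|B) = 0.3455


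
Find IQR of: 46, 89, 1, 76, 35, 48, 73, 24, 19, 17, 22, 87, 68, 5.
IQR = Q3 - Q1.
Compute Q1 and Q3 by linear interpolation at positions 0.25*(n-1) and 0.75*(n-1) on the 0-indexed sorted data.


Sorted: 1, 5, 17, 19, 22, 24, 35, 46, 48, 68, 73, 76, 87, 89
Q1 (25th %ile) = 19.7500
Q3 (75th %ile) = 71.7500
IQR = 71.7500 - 19.7500 = 52.0000

IQR = 52.0000


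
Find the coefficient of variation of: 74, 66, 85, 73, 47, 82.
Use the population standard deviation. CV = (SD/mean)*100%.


Mean = 71.1667
SD = 12.4555
CV = (12.4555/71.1667)*100 = 17.5018%

CV = 17.5018%


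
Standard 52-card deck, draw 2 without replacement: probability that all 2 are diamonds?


P(all diamonds) = (13/52) × (12/51)
= 0.0588

P = 0.0588


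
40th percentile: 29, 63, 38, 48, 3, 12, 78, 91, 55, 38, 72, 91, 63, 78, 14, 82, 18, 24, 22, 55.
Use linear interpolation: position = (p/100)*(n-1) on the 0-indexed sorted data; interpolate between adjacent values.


Sorted: 3, 12, 14, 18, 22, 24, 29, 38, 38, 48, 55, 55, 63, 63, 72, 78, 78, 82, 91, 91
n = 20
Index = 40/100 * 19 = 7.6000
Lower = data[7] = 38, Upper = data[8] = 38
P40 = 38 + 0.6000*(0) = 38.0000

P40 = 38.0000


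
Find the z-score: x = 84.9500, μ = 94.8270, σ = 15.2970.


z = (84.9500 - 94.8270)/15.2970
= -9.8770/15.2970
= -0.6457

z = -0.6457


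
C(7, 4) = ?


C(7,4) = 7!/(4! × 3!)
= 5040/(24 × 6)
= 35

C(7,4) = 35


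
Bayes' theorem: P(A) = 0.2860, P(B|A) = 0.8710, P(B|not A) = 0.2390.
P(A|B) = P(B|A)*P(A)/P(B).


P(B) = P(B|A)*P(A) + P(B|A')*P(A')
= 0.8710*0.2860 + 0.2390*0.7140
= 0.249106 + 0.170646 = 0.419752
P(A|B) = 0.249106/0.419752 = 0.5935

P(A|B) = 0.5935


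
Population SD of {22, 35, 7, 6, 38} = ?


Mean = 21.6000
Variance = 181.0400
SD = sqrt(181.0400) = 13.4551

SD = 13.4551


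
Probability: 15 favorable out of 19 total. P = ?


P = 15/19 = 0.7895

P = 0.7895


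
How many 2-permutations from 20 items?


P(20,2) = 20!/18!
= 2432902008176640000/6402373705728000
= 380

P(20,2) = 380


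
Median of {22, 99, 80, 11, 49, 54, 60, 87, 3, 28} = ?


Sorted: 3, 11, 22, 28, 49, 54, 60, 80, 87, 99
n = 10 (even)
Middle values: 49 and 54
Median = (49+54)/2 = 51.5000

Median = 51.5000


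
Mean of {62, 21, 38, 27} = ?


Sum = 62 + 21 + 38 + 27 = 148
n = 4
Mean = 148/4 = 37.0000

Mean = 37.0000


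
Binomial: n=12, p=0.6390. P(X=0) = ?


C(12,0) = 1
p^0 = 1.000000
(1-p)^12 = 4.898763e-06
P = 1 * 1.000000 * 4.898763e-06 = 4.8988e-06

P(X=0) = 4.8988e-06


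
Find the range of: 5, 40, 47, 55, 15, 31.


Max = 55, Min = 5
Range = 55 - 5 = 50

Range = 50


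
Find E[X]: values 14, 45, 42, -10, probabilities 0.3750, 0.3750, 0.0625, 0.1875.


E[X] = 14*0.3750 + 45*0.3750 + 42*0.0625 - 10*0.1875
= 5.2500 + 16.8750 + 2.6250 - 1.8750
= 22.8750

E[X] = 22.8750


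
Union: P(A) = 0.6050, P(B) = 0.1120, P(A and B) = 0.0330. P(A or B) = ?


P(A∪B) = 0.6050 + 0.1120 - 0.0330
= 0.7170 - 0.0330
= 0.6840

P(A∪B) = 0.6840


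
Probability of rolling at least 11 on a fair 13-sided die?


Favorable outcomes (roll ≥ 11): 3
Total outcomes = 13
P = 3/13 = 0.2308

P = 0.2308


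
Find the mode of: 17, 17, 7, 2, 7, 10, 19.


Frequencies: 2:1, 7:2, 10:1, 17:2, 19:1
Max frequency = 2
Mode = 7, 17

Mode = 7, 17


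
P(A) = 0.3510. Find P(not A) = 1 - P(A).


P(not A) = 1 - 0.3510 = 0.6490

P(not A) = 0.6490


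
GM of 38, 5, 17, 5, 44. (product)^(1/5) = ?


Product = 38 × 5 × 17 × 5 × 44 = 710600
GM = 710600^(1/5) = 14.8022

GM = 14.8022


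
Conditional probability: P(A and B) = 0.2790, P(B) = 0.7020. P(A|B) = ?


P(A|B) = 0.2790/0.7020 = 0.3974

P(A|B) = 0.3974


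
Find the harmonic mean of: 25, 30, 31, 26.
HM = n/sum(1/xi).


Sum of reciprocals = 1/25 + 1/30 + 1/31 + 1/26 = 0.144053
HM = 4/0.144053 = 27.7676

HM = 27.7676


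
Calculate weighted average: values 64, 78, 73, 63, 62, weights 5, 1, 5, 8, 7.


Numerator = 64*5 + 78*1 + 73*5 + 63*8 + 62*7 = 1701
Denominator = 5 + 1 + 5 + 8 + 7 = 26
WM = 1701/26 = 65.4231

WM = 65.4231


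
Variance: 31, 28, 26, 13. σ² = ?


Mean = 24.5000
Squared deviations: 42.2500, 12.2500, 2.2500, 132.2500
Sum = 189.0000
Variance = 189.0000/4 = 47.2500

Variance = 47.2500


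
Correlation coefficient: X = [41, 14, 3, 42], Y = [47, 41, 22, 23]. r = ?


Mean X = 25.0000, Mean Y = 33.2500
SD X = 16.955825, SD Y = 10.963006
Cov = 52.000000
r = 52.000000/(16.955825*10.963006) = 0.2797

r = 0.2797


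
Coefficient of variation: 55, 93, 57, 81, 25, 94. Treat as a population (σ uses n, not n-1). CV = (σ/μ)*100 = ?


Mean = 67.5000
SD = 24.5204
CV = (24.5204/67.5000)*100 = 36.3265%

CV = 36.3265%


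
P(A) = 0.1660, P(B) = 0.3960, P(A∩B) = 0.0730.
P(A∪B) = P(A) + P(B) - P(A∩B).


P(A∪B) = 0.1660 + 0.3960 - 0.0730
= 0.5620 - 0.0730
= 0.4890

P(A∪B) = 0.4890


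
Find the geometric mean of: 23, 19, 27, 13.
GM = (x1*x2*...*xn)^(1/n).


Product = 23 × 19 × 27 × 13 = 153387
GM = 153387^(1/4) = 19.7901

GM = 19.7901


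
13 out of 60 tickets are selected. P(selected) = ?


P = 13/60 = 0.2167

P = 0.2167


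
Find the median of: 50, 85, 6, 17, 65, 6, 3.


Sorted: 3, 6, 6, 17, 50, 65, 85
n = 7 (odd)
Middle value = 17

Median = 17


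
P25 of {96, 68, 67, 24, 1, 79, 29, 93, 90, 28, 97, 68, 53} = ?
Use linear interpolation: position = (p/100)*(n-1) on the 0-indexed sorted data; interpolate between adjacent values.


Sorted: 1, 24, 28, 29, 53, 67, 68, 68, 79, 90, 93, 96, 97
n = 13
Index = 25/100 * 12 = 3.0000
Lower = data[3] = 29, Upper = data[4] = 53
P25 = 29 + 0*(24) = 29.0000

P25 = 29.0000
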